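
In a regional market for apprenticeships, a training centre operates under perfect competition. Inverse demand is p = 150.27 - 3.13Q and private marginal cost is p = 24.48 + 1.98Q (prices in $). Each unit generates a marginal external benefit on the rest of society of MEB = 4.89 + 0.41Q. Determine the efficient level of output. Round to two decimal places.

Q* = 27.80

Social marginal cost = private MC − MEB = 19.59 + 1.57Q.
Set SMC = demand: 19.59 + 1.57Q = 150.27 - 3.13Q → Q* = 27.8043.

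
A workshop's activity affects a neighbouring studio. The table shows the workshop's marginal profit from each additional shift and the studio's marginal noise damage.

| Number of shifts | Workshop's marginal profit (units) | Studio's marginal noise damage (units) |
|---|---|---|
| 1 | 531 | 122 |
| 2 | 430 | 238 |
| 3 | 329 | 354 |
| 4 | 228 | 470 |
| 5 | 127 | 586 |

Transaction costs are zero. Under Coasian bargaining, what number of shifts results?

Bargaining reaches the level where marginal profit last exceeds marginal noise damage.
That holds through level 2 (430 ≥ 238) but not at 3 (329 < 354).

2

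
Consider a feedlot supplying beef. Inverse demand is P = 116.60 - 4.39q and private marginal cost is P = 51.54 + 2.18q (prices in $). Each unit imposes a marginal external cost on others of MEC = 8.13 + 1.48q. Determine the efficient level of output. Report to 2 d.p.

Social marginal cost = private MC + MEC = 59.67 + 3.66q.
Set SMC = demand: 59.67 + 3.66q = 116.60 - 4.39q → q* = 7.0720.

q* = 7.07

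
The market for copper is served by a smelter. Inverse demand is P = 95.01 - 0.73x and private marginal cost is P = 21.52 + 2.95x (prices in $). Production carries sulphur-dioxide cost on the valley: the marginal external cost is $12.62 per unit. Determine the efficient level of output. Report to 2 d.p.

Social marginal cost = private MC + MEC = 34.14 + 2.95x.
Set SMC = demand: 34.14 + 2.95x = 95.01 - 0.73x → x* = 16.5408.

x* = 16.54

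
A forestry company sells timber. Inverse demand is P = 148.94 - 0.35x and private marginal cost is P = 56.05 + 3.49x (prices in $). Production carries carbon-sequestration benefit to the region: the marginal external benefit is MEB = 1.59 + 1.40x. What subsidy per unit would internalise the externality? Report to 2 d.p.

Social marginal cost = private MC − MEB = 54.46 + 2.09x.
Set SMC = demand: 54.46 + 2.09x = 148.94 - 0.35x → x* = 38.7213.
The Pigouvian subsidy equals MEB at x*: 1.59 + 1.40×38.7213 = 55.7998.

subsidy = $55.80 per unit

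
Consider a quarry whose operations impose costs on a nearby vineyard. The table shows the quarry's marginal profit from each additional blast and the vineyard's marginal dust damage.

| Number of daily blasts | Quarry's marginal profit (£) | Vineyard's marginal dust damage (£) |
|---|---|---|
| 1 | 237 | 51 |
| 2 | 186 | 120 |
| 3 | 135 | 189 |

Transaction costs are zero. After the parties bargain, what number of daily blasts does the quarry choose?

2

Bargaining reaches the level where marginal profit last exceeds marginal dust damage.
That holds through level 2 (186 ≥ 120) but not at 3 (135 < 189).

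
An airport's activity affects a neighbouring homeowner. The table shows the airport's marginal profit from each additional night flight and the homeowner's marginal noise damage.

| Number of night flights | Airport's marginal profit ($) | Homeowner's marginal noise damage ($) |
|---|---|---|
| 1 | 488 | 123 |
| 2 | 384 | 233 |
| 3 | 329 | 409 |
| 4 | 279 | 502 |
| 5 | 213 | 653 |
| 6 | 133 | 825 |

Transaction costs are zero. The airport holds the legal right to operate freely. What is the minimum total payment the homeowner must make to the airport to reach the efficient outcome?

$954

Left alone the airport would choose level 6 (marginal profit stays positive).
Efficient level: k* = 2 (marginal profit ≥ marginal noise damage through 2).
The homeowner must at least cover the airport's forgone profit from cutting 6→2: 329 + 279 + 213 + 133 = 954.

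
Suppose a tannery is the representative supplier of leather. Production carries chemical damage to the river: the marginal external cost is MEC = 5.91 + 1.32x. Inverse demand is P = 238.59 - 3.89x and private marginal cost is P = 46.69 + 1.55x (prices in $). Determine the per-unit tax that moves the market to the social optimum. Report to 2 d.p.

tax = $42.23 per unit

Social marginal cost = private MC + MEC = 52.60 + 2.87x.
Set SMC = demand: 52.60 + 2.87x = 238.59 - 3.89x → x* = 27.5133.
The Pigouvian tax equals MEC at x*: 5.91 + 1.32×27.5133 = 42.2276.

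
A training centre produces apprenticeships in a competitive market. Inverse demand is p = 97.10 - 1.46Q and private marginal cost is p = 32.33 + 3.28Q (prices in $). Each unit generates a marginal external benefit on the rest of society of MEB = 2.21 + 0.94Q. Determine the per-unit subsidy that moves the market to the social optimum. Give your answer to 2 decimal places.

subsidy = $18.78 per unit

Social marginal cost = private MC − MEB = 30.12 + 2.34Q.
Set SMC = demand: 30.12 + 2.34Q = 97.10 - 1.46Q → Q* = 17.6263.
The Pigouvian subsidy equals MEB at Q*: 2.21 + 0.94×17.6263 = 18.7787.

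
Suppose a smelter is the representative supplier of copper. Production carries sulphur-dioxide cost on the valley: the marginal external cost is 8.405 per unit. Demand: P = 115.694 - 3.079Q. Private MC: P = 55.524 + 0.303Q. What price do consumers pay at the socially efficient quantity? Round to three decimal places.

P = 68.567

Social marginal cost = private MC + MEC = 63.929 + 0.303Q.
Set SMC = demand: 63.929 + 0.303Q = 115.694 - 3.079Q → Q* = 15.3060.
Consumer price on the demand curve at Q*: 115.694 − 3.079×15.3060 = 68.5668.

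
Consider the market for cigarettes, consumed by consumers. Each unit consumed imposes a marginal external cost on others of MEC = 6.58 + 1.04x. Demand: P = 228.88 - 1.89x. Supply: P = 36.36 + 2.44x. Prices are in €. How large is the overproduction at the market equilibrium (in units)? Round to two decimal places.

Market equilibrium (private): 36.36 + 2.44x = 228.88 - 1.89x → x_m = 44.4619.
Social marginal benefit = demand − MEC = 222.30 - 2.93x.
Set SMB = MC: 222.30 - 2.93x = 36.36 + 2.44x → x* = 34.6257.
Gap = |44.4619 − 34.6257| = 9.8362.

9.84 units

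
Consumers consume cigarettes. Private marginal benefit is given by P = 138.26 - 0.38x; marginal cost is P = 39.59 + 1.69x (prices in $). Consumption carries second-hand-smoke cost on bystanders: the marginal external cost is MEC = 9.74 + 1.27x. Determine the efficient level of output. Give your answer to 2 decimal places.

x* = 26.63

Social marginal benefit = demand − MEC = 128.52 - 1.65x.
Set SMB = MC: 128.52 - 1.65x = 39.59 + 1.69x → x* = 26.6257.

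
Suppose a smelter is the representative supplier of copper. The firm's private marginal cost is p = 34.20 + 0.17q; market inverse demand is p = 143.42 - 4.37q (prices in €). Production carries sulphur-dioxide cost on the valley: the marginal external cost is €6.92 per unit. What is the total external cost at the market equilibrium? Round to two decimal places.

Market equilibrium (private): 34.20 + 0.17q = 143.42 - 4.37q → q_m = 24.0573.
Total external cost = MEC × q_m = 6.92 × 24.0573 = 166.4765.

€166.48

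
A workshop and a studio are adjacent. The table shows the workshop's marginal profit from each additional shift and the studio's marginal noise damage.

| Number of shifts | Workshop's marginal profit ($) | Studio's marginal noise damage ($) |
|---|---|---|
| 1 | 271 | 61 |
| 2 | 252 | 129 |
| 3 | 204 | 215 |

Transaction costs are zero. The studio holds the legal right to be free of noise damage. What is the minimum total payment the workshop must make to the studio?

Efficient level: marginal profit ≥ marginal noise damage through level 2, so k* = 2.
With the studio holding the right, the workshop must at least compensate total damage at k*: 61 + 129 = 190.

$190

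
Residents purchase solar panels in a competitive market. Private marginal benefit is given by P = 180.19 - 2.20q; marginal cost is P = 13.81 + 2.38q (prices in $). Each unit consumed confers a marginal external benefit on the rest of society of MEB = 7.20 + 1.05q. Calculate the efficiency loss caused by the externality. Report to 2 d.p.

DWL = $291.23

Market equilibrium (private): 13.81 + 2.38q = 180.19 - 2.20q → q_m = 36.3275.
Social marginal benefit = demand + MEB = 187.39 - 1.15q.
Set SMB = MC: 187.39 - 1.15q = 13.81 + 2.38q → q* = 49.1728.
Height of the DWL triangle at q_m is SMB(q_m) − MC(q_m) = MEB(q_m) = 45.3439.
DWL = ½ × 12.8453 × 45.3439 = 291.2280.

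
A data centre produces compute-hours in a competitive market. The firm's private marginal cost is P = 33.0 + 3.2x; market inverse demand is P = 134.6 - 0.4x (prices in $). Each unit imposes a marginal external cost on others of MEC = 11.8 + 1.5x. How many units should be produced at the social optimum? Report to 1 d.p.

Social marginal cost = private MC + MEC = 44.8 + 4.7x.
Set SMC = demand: 44.8 + 4.7x = 134.6 - 0.4x → x* = 17.6078.

x* = 17.6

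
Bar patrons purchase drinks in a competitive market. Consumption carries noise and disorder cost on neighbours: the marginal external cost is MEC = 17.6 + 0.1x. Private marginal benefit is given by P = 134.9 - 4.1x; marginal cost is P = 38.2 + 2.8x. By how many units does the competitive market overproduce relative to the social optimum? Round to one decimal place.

2.7 units

Market equilibrium (private): 38.2 + 2.8x = 134.9 - 4.1x → x_m = 14.0145.
Social marginal benefit = demand − MEC = 117.3 - 4.2x.
Set SMB = MC: 117.3 - 4.2x = 38.2 + 2.8x → x* = 11.3000.
Gap = |14.0145 − 11.3000| = 2.7145.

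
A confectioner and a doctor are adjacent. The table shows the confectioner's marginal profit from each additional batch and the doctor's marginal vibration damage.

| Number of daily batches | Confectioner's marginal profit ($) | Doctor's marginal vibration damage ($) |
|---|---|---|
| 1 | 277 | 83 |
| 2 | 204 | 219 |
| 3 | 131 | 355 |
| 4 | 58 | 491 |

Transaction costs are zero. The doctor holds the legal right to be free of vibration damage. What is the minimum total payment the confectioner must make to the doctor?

$83

Efficient level: marginal profit ≥ marginal vibration damage through level 1, so k* = 1.
With the doctor holding the right, the confectioner must at least compensate total damage at k*: 83 = 83.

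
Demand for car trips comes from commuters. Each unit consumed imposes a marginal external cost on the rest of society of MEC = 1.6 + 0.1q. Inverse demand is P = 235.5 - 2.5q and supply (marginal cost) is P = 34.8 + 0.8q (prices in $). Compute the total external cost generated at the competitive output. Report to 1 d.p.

Market equilibrium (private): 34.8 + 0.8q = 235.5 - 2.5q → q_m = 60.8182.
Total external cost = ∫₀^{q_m} (1.6 + 0.1q) dq = 1.6×60.8182 + ½×0.1×60.8182² = 282.2518.

$282.3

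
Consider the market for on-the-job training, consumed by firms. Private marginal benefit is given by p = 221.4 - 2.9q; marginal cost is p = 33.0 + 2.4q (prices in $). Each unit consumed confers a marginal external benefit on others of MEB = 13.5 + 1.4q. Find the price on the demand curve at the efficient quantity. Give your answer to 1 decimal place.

Social marginal benefit = demand + MEB = 234.9 - 1.5q.
Set SMB = MC: 234.9 - 1.5q = 33.0 + 2.4q → q* = 51.7692.
Consumer price on the demand curve at q*: 221.4 − 2.9×51.7692 = 71.2693.

P = $71.3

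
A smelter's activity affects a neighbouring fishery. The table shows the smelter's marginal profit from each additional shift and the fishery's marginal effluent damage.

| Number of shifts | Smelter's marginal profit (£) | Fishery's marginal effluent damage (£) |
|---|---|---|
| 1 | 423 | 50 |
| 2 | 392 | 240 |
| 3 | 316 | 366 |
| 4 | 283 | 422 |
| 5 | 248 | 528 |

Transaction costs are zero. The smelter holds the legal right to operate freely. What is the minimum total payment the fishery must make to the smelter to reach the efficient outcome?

£847

Left alone the smelter would choose level 5 (marginal profit stays positive).
Efficient level: k* = 2 (marginal profit ≥ marginal effluent damage through 2).
The fishery must at least cover the smelter's forgone profit from cutting 5→2: 316 + 283 + 248 = 847.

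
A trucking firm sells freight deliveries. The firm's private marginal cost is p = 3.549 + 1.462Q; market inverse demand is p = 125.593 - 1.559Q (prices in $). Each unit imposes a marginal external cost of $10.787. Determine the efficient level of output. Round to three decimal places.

Social marginal cost = private MC + MEC = 14.336 + 1.462Q.
Set SMC = demand: 14.336 + 1.462Q = 125.593 - 1.559Q → Q* = 36.8279.

Q* = 36.828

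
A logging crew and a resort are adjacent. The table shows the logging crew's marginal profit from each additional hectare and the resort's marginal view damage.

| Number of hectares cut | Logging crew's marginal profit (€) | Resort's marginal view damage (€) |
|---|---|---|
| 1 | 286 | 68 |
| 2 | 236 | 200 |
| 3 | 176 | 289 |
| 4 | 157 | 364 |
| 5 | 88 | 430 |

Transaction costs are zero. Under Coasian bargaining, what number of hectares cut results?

2

Bargaining reaches the level where marginal profit last exceeds marginal view damage.
That holds through level 2 (236 ≥ 200) but not at 3 (176 < 289).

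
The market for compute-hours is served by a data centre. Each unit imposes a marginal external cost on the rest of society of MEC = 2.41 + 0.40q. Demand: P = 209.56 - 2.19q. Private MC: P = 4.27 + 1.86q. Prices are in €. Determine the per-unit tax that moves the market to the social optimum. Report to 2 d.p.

tax = €20.65 per unit

Social marginal cost = private MC + MEC = 6.68 + 2.26q.
Set SMC = demand: 6.68 + 2.26q = 209.56 - 2.19q → q* = 45.5910.
The Pigouvian tax equals MEC at q*: 2.41 + 0.40×45.5910 = 20.6464.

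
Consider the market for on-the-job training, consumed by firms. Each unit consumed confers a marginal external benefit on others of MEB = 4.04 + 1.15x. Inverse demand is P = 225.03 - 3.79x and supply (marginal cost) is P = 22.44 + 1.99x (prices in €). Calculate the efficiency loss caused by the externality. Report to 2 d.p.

DWL = €212.39

Market equilibrium (private): 22.44 + 1.99x = 225.03 - 3.79x → x_m = 35.0502.
Social marginal benefit = demand + MEB = 229.07 - 2.64x.
Set SMB = MC: 229.07 - 2.64x = 22.44 + 1.99x → x* = 44.6285.
Height of the DWL triangle at x_m is SMB(x_m) − MC(x_m) = MEB(x_m) = 44.3477.
DWL = ½ × 9.5783 × 44.3477 = 212.3878.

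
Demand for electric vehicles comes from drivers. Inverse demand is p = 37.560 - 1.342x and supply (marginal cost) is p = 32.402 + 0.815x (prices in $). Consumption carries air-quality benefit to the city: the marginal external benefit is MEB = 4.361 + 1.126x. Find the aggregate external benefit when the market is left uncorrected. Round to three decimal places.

$13.648

Market equilibrium (private): 32.402 + 0.815x = 37.560 - 1.342x → x_m = 2.3913.
Total external benefit = ∫₀^{x_m} (4.361 + 1.126x) dx = 4.361×2.3913 + ½×1.126×2.3913² = 13.6479.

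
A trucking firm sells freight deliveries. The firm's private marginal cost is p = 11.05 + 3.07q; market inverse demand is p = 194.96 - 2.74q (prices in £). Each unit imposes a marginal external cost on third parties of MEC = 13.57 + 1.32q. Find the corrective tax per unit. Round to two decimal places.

tax = £45.11 per unit

Social marginal cost = private MC + MEC = 24.62 + 4.39q.
Set SMC = demand: 24.62 + 4.39q = 194.96 - 2.74q → q* = 23.8906.
The Pigouvian tax equals MEC at q*: 13.57 + 1.32×23.8906 = 45.1056.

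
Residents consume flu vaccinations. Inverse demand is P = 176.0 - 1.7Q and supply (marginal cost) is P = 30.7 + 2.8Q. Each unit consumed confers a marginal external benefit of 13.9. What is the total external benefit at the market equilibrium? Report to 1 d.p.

Market equilibrium (private): 30.7 + 2.8Q = 176.0 - 1.7Q → Q_m = 32.2889.
Total external benefit = MEB × Q_m = 13.9 × 32.2889 = 448.8157.

448.8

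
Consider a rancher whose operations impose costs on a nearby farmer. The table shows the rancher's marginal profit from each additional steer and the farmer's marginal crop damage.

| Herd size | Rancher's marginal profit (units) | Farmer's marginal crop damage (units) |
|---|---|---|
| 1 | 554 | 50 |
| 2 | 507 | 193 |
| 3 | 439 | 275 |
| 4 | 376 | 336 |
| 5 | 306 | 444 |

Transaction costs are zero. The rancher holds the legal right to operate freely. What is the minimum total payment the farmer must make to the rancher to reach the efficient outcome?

306

Left alone the rancher would choose level 5 (marginal profit stays positive).
Efficient level: k* = 4 (marginal profit ≥ marginal crop damage through 4).
The farmer must at least cover the rancher's forgone profit from cutting 5→4: 306 = 306.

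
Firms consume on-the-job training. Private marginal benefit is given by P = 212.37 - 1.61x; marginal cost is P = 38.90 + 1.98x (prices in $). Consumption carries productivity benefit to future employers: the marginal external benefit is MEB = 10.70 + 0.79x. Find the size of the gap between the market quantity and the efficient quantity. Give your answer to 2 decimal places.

17.45 units

Market equilibrium (private): 38.90 + 1.98x = 212.37 - 1.61x → x_m = 48.3203.
Social marginal benefit = demand + MEB = 223.07 - 0.82x.
Set SMB = MC: 223.07 - 0.82x = 38.90 + 1.98x → x* = 65.7750.
Gap = |48.3203 − 65.7750| = 17.4547.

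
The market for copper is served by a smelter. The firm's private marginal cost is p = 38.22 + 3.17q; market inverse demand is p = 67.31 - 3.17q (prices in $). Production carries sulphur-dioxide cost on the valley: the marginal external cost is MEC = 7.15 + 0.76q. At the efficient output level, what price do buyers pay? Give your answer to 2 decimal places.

Social marginal cost = private MC + MEC = 45.37 + 3.93q.
Set SMC = demand: 45.37 + 3.93q = 67.31 - 3.17q → q* = 3.0901.
Consumer price on the demand curve at q*: 67.31 − 3.17×3.0901 = 57.5144.

P = $57.51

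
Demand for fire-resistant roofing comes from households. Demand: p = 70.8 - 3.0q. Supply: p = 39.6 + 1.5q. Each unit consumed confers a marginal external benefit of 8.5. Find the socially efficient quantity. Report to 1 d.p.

q* = 8.8

Social marginal benefit = demand + MEB = 79.3 - 3.0q.
Set SMB = MC: 79.3 - 3.0q = 39.6 + 1.5q → q* = 8.8222.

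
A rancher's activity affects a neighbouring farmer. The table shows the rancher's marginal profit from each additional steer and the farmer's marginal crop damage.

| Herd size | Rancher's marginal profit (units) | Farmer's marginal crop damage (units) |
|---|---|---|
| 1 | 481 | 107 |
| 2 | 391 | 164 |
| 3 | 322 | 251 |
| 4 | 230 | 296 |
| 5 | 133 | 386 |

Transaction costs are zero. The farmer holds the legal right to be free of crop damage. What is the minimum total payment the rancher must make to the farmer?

522

Efficient level: marginal profit ≥ marginal crop damage through level 3, so k* = 3.
With the farmer holding the right, the rancher must at least compensate total damage at k*: 107 + 164 + 251 = 522.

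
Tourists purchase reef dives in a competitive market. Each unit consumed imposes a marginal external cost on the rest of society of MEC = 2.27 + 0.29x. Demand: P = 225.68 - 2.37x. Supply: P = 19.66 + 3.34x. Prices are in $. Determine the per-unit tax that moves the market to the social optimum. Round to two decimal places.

tax = $12.12 per unit

Social marginal benefit = demand − MEC = 223.41 - 2.66x.
Set SMB = MC: 223.41 - 2.66x = 19.66 + 3.34x → x* = 33.9583.
The Pigouvian tax equals MEC at x*: 2.27 + 0.29×33.9583 = 12.1179.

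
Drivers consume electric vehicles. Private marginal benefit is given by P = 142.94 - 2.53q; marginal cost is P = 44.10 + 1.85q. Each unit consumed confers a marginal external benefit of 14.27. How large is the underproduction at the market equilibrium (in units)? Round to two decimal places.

Market equilibrium (private): 44.10 + 1.85q = 142.94 - 2.53q → q_m = 22.5662.
Social marginal benefit = demand + MEB = 157.21 - 2.53q.
Set SMB = MC: 157.21 - 2.53q = 44.10 + 1.85q → q* = 25.8242.
Gap = |22.5662 − 25.8242| = 3.2580.

3.26 units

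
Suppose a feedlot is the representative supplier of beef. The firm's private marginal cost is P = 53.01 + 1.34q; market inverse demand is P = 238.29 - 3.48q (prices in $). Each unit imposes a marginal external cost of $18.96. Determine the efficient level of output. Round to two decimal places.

q* = 34.51

Social marginal cost = private MC + MEC = 71.97 + 1.34q.
Set SMC = demand: 71.97 + 1.34q = 238.29 - 3.48q → q* = 34.5062.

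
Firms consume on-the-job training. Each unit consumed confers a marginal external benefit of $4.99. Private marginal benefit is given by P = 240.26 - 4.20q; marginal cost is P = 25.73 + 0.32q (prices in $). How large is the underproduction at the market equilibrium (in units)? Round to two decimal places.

1.10 units

Market equilibrium (private): 25.73 + 0.32q = 240.26 - 4.20q → q_m = 47.4624.
Social marginal benefit = demand + MEB = 245.25 - 4.20q.
Set SMB = MC: 245.25 - 4.20q = 25.73 + 0.32q → q* = 48.5664.
Gap = |47.4624 − 48.5664| = 1.1040.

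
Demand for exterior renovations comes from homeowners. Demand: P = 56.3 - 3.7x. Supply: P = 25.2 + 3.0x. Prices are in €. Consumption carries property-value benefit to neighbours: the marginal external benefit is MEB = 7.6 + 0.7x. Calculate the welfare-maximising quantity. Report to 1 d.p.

Social marginal benefit = demand + MEB = 63.9 - 3.0x.
Set SMB = MC: 63.9 - 3.0x = 25.2 + 3.0x → x* = 6.4500.

x* = 6.5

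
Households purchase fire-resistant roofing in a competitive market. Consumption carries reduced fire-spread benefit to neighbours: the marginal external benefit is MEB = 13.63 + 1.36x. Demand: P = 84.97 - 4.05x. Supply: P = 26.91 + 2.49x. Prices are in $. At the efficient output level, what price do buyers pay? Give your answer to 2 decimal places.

Social marginal benefit = demand + MEB = 98.60 - 2.69x.
Set SMB = MC: 98.60 - 2.69x = 26.91 + 2.49x → x* = 13.8398.
Consumer price on the demand curve at x*: 84.97 − 4.05×13.8398 = 28.9188.

P = $28.92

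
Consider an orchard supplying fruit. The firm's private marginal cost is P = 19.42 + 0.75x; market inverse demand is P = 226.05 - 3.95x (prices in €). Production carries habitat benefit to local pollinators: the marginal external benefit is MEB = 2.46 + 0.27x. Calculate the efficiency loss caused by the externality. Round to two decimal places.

DWL = €23.18

Market equilibrium (private): 19.42 + 0.75x = 226.05 - 3.95x → x_m = 43.9638.
Social marginal cost = private MC − MEB = 16.96 + 0.48x.
Set SMC = demand: 16.96 + 0.48x = 226.05 - 3.95x → x* = 47.1986.
Between x* and x_m the wedge demand − SMC runs linearly from 0 to MEB(x_m), so the loss is a triangle.
DWL = ½ × 3.2348 × 14.3302 = 23.1777.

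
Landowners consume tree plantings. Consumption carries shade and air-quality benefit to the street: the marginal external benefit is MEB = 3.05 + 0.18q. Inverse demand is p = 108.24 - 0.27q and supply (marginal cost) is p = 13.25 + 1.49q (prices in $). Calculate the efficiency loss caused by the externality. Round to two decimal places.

DWL = $51.56

Market equilibrium (private): 13.25 + 1.49q = 108.24 - 0.27q → q_m = 53.9716.
Social marginal benefit = demand + MEB = 111.29 - 0.09q.
Set SMB = MC: 111.29 - 0.09q = 13.25 + 1.49q → q* = 62.0506.
The welfare-loss triangle has base |q_m − q*| and height MEB(q_m) (the vertical gap between SMB and MC is zero at q* and MEB at q_m).
DWL = ½ × 8.0790 × 12.7649 = 51.5638.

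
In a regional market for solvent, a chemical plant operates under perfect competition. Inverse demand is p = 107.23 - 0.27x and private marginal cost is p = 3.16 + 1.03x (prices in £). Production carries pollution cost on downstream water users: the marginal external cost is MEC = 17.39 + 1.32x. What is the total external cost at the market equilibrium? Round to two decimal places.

£5621.82

Market equilibrium (private): 3.16 + 1.03x = 107.23 - 0.27x → x_m = 80.0538.
Total external cost = ∫₀^{x_m} (17.39 + 1.32x) dx = 17.39×80.0538 + ½×1.32×80.0538² = 5621.8188.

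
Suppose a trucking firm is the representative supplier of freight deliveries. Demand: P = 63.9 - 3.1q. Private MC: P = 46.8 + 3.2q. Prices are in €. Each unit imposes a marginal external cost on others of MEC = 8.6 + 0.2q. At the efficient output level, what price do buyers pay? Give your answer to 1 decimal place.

Social marginal cost = private MC + MEC = 55.4 + 3.4q.
Set SMC = demand: 55.4 + 3.4q = 63.9 - 3.1q → q* = 1.3077.
Consumer price on the demand curve at q*: 63.9 − 3.1×1.3077 = 59.8461.

P = €59.8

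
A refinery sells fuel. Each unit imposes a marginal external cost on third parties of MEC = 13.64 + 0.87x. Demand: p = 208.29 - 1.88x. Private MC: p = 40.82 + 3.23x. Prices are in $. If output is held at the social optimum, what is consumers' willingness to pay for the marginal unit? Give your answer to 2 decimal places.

P = $159.93

Social marginal cost = private MC + MEC = 54.46 + 4.10x.
Set SMC = demand: 54.46 + 4.10x = 208.29 - 1.88x → x* = 25.7241.
Consumer price on the demand curve at x*: 208.29 − 1.88×25.7241 = 159.9287.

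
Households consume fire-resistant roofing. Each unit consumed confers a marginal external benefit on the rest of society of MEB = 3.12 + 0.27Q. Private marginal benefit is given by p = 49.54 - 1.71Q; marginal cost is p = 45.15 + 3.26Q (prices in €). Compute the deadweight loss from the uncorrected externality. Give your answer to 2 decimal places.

DWL = €1.20

Market equilibrium (private): 45.15 + 3.26Q = 49.54 - 1.71Q → Q_m = 0.8833.
Social marginal benefit = demand + MEB = 52.66 - 1.44Q.
Set SMB = MC: 52.66 - 1.44Q = 45.15 + 3.26Q → Q* = 1.5979.
Height of the DWL triangle at Q_m is SMB(Q_m) − MC(Q_m) = MEB(Q_m) = 3.3585.
DWL = ½ × 0.7146 × 3.3585 = 1.2000.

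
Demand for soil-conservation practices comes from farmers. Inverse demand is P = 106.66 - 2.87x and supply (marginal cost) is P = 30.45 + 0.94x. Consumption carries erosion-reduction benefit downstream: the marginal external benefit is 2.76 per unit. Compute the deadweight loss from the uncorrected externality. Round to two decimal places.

Market equilibrium (private): 30.45 + 0.94x = 106.66 - 2.87x → x_m = 20.0026.
Social marginal benefit = demand + MEB = 109.42 - 2.87x.
Set SMB = MC: 109.42 - 2.87x = 30.45 + 0.94x → x* = 20.7270.
The welfare-loss triangle has base |x_m − x*| and height MEB(x_m) (the vertical gap between SMB and MC is zero at x* and MEB at x_m).
DWL = ½ × 0.7244 × 2.7600 = 0.9997.

DWL = 1.00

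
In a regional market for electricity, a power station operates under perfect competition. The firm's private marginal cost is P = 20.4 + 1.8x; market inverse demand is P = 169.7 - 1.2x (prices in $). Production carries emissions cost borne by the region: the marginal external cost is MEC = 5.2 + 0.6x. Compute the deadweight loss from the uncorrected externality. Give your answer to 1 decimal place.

Market equilibrium (private): 20.4 + 1.8x = 169.7 - 1.2x → x_m = 49.7667.
Social marginal cost = private MC + MEC = 25.6 + 2.4x.
Set SMC = demand: 25.6 + 2.4x = 169.7 - 1.2x → x* = 40.0278.
The welfare-loss triangle has base |x_m − x*| and height MEC(x_m) (the vertical gap between SMC and demand is zero at x* and MEC at x_m).
DWL = ½ × 9.7389 × 35.0600 = 170.7229.

DWL = $170.7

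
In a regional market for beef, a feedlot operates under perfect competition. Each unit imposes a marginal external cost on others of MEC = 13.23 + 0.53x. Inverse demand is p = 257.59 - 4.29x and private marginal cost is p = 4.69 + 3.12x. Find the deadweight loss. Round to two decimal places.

DWL = 61.77

Market equilibrium (private): 4.69 + 3.12x = 257.59 - 4.29x → x_m = 34.1296.
Social marginal cost = private MC + MEC = 17.92 + 3.65x.
Set SMC = demand: 17.92 + 3.65x = 257.59 - 4.29x → x* = 30.1851.
The loss is the area between SMC and demand from x* to x_m; with linear curves that's a triangle of height MEC(x_m).
DWL = ½ × 3.9445 × 31.3187 = 61.7683.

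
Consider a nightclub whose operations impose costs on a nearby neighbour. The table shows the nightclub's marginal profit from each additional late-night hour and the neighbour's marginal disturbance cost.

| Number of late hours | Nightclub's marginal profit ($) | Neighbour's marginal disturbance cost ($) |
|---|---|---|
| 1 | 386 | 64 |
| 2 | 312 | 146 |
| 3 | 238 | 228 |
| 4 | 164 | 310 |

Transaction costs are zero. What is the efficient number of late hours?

3

Bargaining reaches the level where marginal profit last exceeds marginal disturbance cost.
That holds through level 3 (238 ≥ 228) but not at 4 (164 < 310).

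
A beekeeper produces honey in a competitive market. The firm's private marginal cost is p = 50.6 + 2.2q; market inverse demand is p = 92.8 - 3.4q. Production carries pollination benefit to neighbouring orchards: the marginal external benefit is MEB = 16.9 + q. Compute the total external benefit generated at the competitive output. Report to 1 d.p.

Market equilibrium (private): 50.6 + 2.2q = 92.8 - 3.4q → q_m = 7.5357.
Total external benefit = ∫₀^{q_m} (16.9 + 1.0q) dq = 16.9×7.5357 + ½×1.0×7.5357² = 155.7467.

155.7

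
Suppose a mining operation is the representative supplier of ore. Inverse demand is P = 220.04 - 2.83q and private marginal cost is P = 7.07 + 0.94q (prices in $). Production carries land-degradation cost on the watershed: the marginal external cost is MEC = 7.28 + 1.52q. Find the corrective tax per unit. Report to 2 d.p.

Social marginal cost = private MC + MEC = 14.35 + 2.46q.
Set SMC = demand: 14.35 + 2.46q = 220.04 - 2.83q → q* = 38.8828.
The Pigouvian tax equals MEC at q*: 7.28 + 1.52×38.8828 = 66.3819.

tax = $66.38 per unit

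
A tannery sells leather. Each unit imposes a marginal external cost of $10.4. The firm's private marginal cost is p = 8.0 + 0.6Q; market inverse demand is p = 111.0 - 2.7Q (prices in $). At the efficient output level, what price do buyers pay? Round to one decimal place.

Social marginal cost = private MC + MEC = 18.4 + 0.6Q.
Set SMC = demand: 18.4 + 0.6Q = 111.0 - 2.7Q → Q* = 28.0606.
Consumer price on the demand curve at Q*: 111.0 − 2.7×28.0606 = 35.2364.

P = $35.2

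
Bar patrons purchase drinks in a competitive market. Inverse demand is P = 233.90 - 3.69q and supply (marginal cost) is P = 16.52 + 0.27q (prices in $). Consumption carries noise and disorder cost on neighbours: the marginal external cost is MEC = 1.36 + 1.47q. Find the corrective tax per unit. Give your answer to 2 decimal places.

Social marginal benefit = demand − MEC = 232.54 - 5.16q.
Set SMB = MC: 232.54 - 5.16q = 16.52 + 0.27q → q* = 39.7827.
The Pigouvian tax equals MEC at q*: 1.36 + 1.47×39.7827 = 59.8406.

tax = $59.84 per unit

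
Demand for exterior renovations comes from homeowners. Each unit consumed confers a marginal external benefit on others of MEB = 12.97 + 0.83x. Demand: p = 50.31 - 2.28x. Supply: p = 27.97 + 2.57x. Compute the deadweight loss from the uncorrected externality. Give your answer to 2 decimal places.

Market equilibrium (private): 27.97 + 2.57x = 50.31 - 2.28x → x_m = 4.6062.
Social marginal benefit = demand + MEB = 63.28 - 1.45x.
Set SMB = MC: 63.28 - 1.45x = 27.97 + 2.57x → x* = 8.7836.
The welfare-loss triangle has base |x_m − x*| and height MEB(x_m) (the vertical gap between SMB and MC is zero at x* and MEB at x_m).
DWL = ½ × 4.1774 × 16.7931 = 35.0757.

DWL = 35.08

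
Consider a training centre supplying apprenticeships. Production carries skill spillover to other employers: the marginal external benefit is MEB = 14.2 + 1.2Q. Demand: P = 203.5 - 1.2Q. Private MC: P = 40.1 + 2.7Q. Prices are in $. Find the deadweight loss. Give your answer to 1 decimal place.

DWL = $769.9

Market equilibrium (private): 40.1 + 2.7Q = 203.5 - 1.2Q → Q_m = 41.8974.
Social marginal cost = private MC − MEB = 25.9 + 1.5Q.
Set SMC = demand: 25.9 + 1.5Q = 203.5 - 1.2Q → Q* = 65.7778.
The welfare-loss triangle has base |Q_m − Q*| and height MEB(Q_m) (the vertical gap between SMC and demand is zero at Q* and MEB at Q_m).
DWL = ½ × 23.8804 × 64.4769 = 769.8671.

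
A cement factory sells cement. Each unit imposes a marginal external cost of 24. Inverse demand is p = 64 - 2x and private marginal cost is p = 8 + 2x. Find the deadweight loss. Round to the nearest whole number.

Market equilibrium (private): 8 + 2x = 64 - 2x → x_m = 14.0000.
Social marginal cost = private MC + MEC = 32 + 2x.
Set SMC = demand: 32 + 2x = 64 - 2x → x* = 8.0000.
The loss is the area between SMC and demand from x* to x_m; with linear curves that's a triangle of height MEC(x_m).
DWL = ½ × 6.0000 × 24.0000 = 72.0000.

DWL = 72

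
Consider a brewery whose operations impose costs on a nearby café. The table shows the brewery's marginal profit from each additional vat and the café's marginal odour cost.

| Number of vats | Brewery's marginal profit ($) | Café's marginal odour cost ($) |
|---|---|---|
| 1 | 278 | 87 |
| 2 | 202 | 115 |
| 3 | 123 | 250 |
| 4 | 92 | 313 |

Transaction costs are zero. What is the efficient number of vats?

2

Bargaining reaches the level where marginal profit last exceeds marginal odour cost.
That holds through level 2 (202 ≥ 115) but not at 3 (123 < 250).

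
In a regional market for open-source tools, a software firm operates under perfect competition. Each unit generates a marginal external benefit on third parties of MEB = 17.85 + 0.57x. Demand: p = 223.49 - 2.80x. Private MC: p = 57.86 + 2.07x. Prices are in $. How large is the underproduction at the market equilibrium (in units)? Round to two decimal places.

8.66 units

Market equilibrium (private): 57.86 + 2.07x = 223.49 - 2.80x → x_m = 34.0103.
Social marginal cost = private MC − MEB = 40.01 + 1.50x.
Set SMC = demand: 40.01 + 1.50x = 223.49 - 2.80x → x* = 42.6698.
Gap = |34.0103 − 42.6698| = 8.6595.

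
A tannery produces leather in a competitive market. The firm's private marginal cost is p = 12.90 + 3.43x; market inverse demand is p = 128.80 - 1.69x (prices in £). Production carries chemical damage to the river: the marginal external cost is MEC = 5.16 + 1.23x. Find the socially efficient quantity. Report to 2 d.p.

Social marginal cost = private MC + MEC = 18.06 + 4.66x.
Set SMC = demand: 18.06 + 4.66x = 128.80 - 1.69x → x* = 17.4394.

x* = 17.44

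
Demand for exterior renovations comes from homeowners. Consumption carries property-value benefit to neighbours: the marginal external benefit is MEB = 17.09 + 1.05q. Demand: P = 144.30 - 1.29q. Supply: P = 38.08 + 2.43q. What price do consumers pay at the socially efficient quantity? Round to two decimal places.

P = 84.72

Social marginal benefit = demand + MEB = 161.39 - 0.24q.
Set SMB = MC: 161.39 - 0.24q = 38.08 + 2.43q → q* = 46.1835.
Consumer price on the demand curve at q*: 144.30 − 1.29×46.1835 = 84.7233.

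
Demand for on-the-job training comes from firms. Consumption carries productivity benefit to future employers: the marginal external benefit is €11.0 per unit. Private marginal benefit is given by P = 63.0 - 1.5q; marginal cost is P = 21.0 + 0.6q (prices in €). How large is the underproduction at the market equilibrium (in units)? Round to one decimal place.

Market equilibrium (private): 21.0 + 0.6q = 63.0 - 1.5q → q_m = 20.0000.
Social marginal benefit = demand + MEB = 74.0 - 1.5q.
Set SMB = MC: 74.0 - 1.5q = 21.0 + 0.6q → q* = 25.2381.
Gap = |20.0000 − 25.2381| = 5.2381.

5.2 units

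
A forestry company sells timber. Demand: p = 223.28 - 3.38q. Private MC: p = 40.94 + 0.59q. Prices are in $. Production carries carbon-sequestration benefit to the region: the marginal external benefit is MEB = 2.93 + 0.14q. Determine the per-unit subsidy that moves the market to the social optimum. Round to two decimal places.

subsidy = $9.70 per unit

Social marginal cost = private MC − MEB = 38.01 + 0.45q.
Set SMC = demand: 38.01 + 0.45q = 223.28 - 3.38q → q* = 48.3734.
The Pigouvian subsidy equals MEB at q*: 2.93 + 0.14×48.3734 = 9.7023.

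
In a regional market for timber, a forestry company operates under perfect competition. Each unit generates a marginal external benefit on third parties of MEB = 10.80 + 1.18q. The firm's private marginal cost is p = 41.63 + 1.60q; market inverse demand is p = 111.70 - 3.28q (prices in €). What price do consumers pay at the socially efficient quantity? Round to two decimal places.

Social marginal cost = private MC − MEB = 30.83 + 0.42q.
Set SMC = demand: 30.83 + 0.42q = 111.70 - 3.28q → q* = 21.8568.
Consumer price on the demand curve at q*: 111.70 − 3.28×21.8568 = 40.0097.

P = €40.01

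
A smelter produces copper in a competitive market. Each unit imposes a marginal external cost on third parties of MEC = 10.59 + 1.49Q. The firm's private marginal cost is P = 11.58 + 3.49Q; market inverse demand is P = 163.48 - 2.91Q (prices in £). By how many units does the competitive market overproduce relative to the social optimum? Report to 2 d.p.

Market equilibrium (private): 11.58 + 3.49Q = 163.48 - 2.91Q → Q_m = 23.7344.
Social marginal cost = private MC + MEC = 22.17 + 4.98Q.
Set SMC = demand: 22.17 + 4.98Q = 163.48 - 2.91Q → Q* = 17.9100.
Gap = |23.7344 − 17.9100| = 5.8244.

5.82 units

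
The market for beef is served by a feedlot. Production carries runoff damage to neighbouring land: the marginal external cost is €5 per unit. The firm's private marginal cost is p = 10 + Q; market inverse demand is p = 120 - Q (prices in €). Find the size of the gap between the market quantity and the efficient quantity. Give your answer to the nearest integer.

Market equilibrium (private): 10 + Q = 120 - Q → Q_m = 55.0000.
Social marginal cost = private MC + MEC = 15 + Q.
Set SMC = demand: 15 + Q = 120 - Q → Q* = 52.5000.
Gap = |55.0000 − 52.5000| = 2.5000.

3 units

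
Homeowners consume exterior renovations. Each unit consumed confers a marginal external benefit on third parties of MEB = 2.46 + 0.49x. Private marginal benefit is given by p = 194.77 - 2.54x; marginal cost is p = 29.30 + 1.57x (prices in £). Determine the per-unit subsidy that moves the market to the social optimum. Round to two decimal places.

Social marginal benefit = demand + MEB = 197.23 - 2.05x.
Set SMB = MC: 197.23 - 2.05x = 29.30 + 1.57x → x* = 46.3895.
The Pigouvian subsidy equals MEB at x*: 2.46 + 0.49×46.3895 = 25.1909.

subsidy = £25.19 per unit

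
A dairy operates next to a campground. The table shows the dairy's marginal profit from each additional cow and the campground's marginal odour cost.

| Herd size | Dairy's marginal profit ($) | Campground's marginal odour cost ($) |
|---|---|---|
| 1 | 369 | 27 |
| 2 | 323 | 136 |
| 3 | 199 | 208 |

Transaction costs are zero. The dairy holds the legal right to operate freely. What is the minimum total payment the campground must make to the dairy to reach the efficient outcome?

Left alone the dairy would choose level 3 (marginal profit stays positive).
Efficient level: k* = 2 (marginal profit ≥ marginal odour cost through 2).
The campground must at least cover the dairy's forgone profit from cutting 3→2: 199 = 199.

$199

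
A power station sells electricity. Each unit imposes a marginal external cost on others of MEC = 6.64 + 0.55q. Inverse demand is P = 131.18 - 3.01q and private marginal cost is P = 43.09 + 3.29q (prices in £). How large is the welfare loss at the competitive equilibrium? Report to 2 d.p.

DWL = £14.99

Market equilibrium (private): 43.09 + 3.29q = 131.18 - 3.01q → q_m = 13.9825.
Social marginal cost = private MC + MEC = 49.73 + 3.84q.
Set SMC = demand: 49.73 + 3.84q = 131.18 - 3.01q → q* = 11.8905.
The loss is the area between SMC and demand from q* to q_m; with linear curves that's a triangle of height MEC(q_m).
DWL = ½ × 2.0920 × 14.3304 = 14.9896.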